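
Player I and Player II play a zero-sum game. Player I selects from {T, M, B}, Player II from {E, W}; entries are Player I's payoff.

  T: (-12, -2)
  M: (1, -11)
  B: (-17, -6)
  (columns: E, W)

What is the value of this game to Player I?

Row minima: T → -12, M → -11, B → -17; maximin = -11.
Column maxima: E → 1, W → -2; minimax = -2.
-11 ≠ -2, so there is no saddle point; optimal play is mixed.
B is strictly dominated by T, so Player I never plays it.
On the remaining 2×2 (T, M vs E, W):
Let Player I play T with probability p. Expected payoff against E: (-12)p + 1(1−p) = −13p + 1; against W: (-2)p + (-11)(1−p) = 9p − 11.
Setting these equal: −13p + 1 = 9p − 11 ⇒ −22p = -12 ⇒ p = 6/11, and the value is (-13)·(6/11) + 1 = -67/11.
For Player II: with q = P(E), equating T's and M's payoffs gives −10q − 2 = 12q − 11 ⇒ q = 9/22.

-67/11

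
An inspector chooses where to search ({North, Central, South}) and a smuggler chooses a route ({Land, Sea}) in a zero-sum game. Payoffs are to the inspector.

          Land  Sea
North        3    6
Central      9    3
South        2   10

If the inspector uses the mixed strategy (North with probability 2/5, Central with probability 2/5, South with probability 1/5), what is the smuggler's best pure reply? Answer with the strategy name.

If the smuggler plays Land, the inspector's expected payoff is (2/5)·3 + (2/5)·9 + (1/5)·2 = 26/5.
If the smuggler plays Sea, the inspector's expected payoff is (2/5)·6 + (2/5)·3 + (1/5)·10 = 28/5.
The smuggler minimizes the inspector's payoff; the smallest is 26/5, so the best response is Land.

Land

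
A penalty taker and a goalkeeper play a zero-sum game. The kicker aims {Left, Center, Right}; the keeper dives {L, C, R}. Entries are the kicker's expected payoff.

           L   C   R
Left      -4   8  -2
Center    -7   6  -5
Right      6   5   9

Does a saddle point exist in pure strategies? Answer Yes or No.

No

Row minima: Left → -4, Center → -7, Right → 5; maximin = 5.
Column maxima: L → 6, C → 8, R → 9; minimax = 6.
5 ≠ 6, so no pure-strategy equilibrium exists.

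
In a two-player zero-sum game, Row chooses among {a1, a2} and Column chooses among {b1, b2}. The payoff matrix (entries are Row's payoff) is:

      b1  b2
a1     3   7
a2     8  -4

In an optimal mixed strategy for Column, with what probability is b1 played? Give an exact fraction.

11/16

Row minima: a1 → 3, a2 → -4; maximin = 3.
Column maxima: b1 → 8, b2 → 7; minimax = 7.
3 ≠ 7, so there is no saddle point; optimal play is mixed.
Let Row play a1 with probability p. Expected payoff against b1: 3p + 8(1−p) = −5p + 8; against b2: 7p + (-4)(1−p) = 11p − 4.
Setting these equal: −5p + 8 = 11p − 4 ⇒ −16p = -12 ⇒ p = 3/4, and the value is (-5)·(3/4) + 8 = 17/4.
For Column: with q = P(b1), equating a1's and a2's payoffs gives −4q + 7 = 12q − 4 ⇒ q = 11/16.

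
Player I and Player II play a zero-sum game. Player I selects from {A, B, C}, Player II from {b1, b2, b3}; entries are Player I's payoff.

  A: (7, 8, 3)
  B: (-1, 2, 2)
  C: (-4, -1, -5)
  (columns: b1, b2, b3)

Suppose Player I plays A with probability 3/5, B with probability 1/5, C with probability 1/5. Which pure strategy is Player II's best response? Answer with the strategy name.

If Player II plays b1, Player I's expected payoff is (3/5)·7 + (1/5)·(-1) + (1/5)·(-4) = 16/5.
If Player II plays b2, Player I's expected payoff is (3/5)·8 + (1/5)·2 + (1/5)·(-1) = 5.
If Player II plays b3, Player I's expected payoff is (3/5)·3 + (1/5)·2 + (1/5)·(-5) = 6/5.
Player II minimizes Player I's payoff; the smallest is 6/5, so the best response is b3.

b3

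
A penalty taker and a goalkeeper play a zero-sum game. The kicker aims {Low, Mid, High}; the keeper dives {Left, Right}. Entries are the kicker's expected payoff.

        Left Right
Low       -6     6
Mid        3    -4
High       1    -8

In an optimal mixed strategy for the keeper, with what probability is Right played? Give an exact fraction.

Row minima: Low → -6, Mid → -4, High → -8; maximin = -4.
Column maxima: Left → 3, Right → 6; minimax = 3.
-4 ≠ 3, so there is no saddle point; optimal play is mixed.
High is strictly dominated by Mid, so the kicker never plays it.
On the remaining 2×2 (Low, Mid vs Left, Right):
Let the kicker play Low with probability p. Expected payoff against Left: (-6)p + 3(1−p) = −9p + 3; against Right: 6p + (-4)(1−p) = 10p − 4.
Setting these equal: −9p + 3 = 10p − 4 ⇒ −19p = -7 ⇒ p = 7/19, and the value is (-9)·(7/19) + 3 = -6/19.
For the keeper: with q = P(Left), equating Low's and Mid's payoffs gives −12q + 6 = 7q − 4 ⇒ q = 10/19.

9/19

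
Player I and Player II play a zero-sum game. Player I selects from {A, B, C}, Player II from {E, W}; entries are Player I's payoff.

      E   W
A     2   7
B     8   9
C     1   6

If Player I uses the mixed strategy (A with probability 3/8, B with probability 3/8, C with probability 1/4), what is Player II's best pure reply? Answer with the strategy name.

If Player II plays E, Player I's expected payoff is (3/8)·2 + (3/8)·8 + (1/4)·1 = 4.
If Player II plays W, Player I's expected payoff is (3/8)·7 + (3/8)·9 + (1/4)·6 = 15/2.
Player II minimizes Player I's payoff; the smallest is 4, so the best response is E.

E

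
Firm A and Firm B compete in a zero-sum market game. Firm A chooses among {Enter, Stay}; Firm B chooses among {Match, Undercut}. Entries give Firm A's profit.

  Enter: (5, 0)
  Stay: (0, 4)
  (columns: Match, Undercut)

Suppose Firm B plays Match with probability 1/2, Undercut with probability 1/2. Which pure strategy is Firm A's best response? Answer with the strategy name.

Expected payoff of Enter: (1/2)·5 + (1/2)·0 = 5/2.
Expected payoff of Stay: (1/2)·0 + (1/2)·4 = 2.
The largest is 5/2, so Firm A's best response is Enter.

Enter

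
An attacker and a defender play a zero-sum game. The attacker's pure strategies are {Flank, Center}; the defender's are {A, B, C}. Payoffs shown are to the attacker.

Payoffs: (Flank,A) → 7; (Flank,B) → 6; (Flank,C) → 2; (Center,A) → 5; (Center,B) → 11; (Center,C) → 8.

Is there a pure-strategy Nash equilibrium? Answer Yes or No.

No

Row minima: Flank → 2, Center → 5; maximin = 5.
Column maxima: A → 7, B → 11, C → 8; minimax = 7.
5 ≠ 7, so no pure-strategy equilibrium exists.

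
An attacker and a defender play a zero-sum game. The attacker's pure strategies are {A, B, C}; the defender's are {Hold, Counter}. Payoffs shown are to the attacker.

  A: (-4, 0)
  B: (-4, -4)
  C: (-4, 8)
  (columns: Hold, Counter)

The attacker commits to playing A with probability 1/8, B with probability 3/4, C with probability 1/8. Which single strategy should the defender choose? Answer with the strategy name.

If the defender plays Hold, the attacker's expected payoff is (1/8)·(-4) + (3/4)·(-4) + (1/8)·(-4) = -4.
If the defender plays Counter, the attacker's expected payoff is (1/8)·0 + (3/4)·(-4) + (1/8)·8 = -2.
The defender minimizes the attacker's payoff; the smallest is -4, so the best response is Hold.

Hold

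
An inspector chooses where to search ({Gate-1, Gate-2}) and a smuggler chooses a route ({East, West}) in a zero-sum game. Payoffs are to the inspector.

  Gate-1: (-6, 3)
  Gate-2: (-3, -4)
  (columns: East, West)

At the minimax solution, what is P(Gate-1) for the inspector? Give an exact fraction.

Row minima: Gate-1 → -6, Gate-2 → -4; maximin = -4.
Column maxima: East → -3, West → 3; minimax = -3.
-4 ≠ -3, so there is no saddle point; optimal play is mixed.
Let the inspector play Gate-1 with probability p. Expected payoff against East: (-6)p + (-3)(1−p) = −3p − 3; against West: 3p + (-4)(1−p) = 7p − 4.
Setting these equal: −3p − 3 = 7p − 4 ⇒ −10p = -1 ⇒ p = 1/10, and the value is (-3)·(1/10) − 3 = -33/10.
For the smuggler: with q = P(East), equating Gate-1's and Gate-2's payoffs gives −9q + 3 = q − 4 ⇒ q = 7/10.

1/10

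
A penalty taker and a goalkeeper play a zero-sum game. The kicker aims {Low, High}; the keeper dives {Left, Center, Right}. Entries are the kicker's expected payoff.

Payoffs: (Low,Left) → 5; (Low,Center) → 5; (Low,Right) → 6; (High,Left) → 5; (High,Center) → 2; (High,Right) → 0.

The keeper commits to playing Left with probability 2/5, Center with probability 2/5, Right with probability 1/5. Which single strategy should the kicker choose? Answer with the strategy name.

Low

Expected payoff of Low: (2/5)·5 + (2/5)·5 + (1/5)·6 = 26/5.
Expected payoff of High: (2/5)·5 + (2/5)·2 + (1/5)·0 = 14/5.
The largest is 26/5, so the kicker's best response is Low.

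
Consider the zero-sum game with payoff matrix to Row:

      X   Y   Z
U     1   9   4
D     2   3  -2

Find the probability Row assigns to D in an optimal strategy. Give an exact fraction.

3/7

Row minima: U → 1, D → -2; maximin = 1.
Column maxima: X → 2, Y → 9, Z → 4; minimax = 2.
1 ≠ 2, so there is no saddle point; optimal play is mixed.
Y is strictly dominated by X (it gives Row strictly more in every row), so Column never plays it.
On the remaining 2×2 (U, D vs X, Z):
Let Row play U with probability p. Expected payoff against X: 1p + 2(1−p) = −p + 2; against Z: 4p + (-2)(1−p) = 6p − 2.
Setting these equal: −p + 2 = 6p − 2 ⇒ −7p = -4 ⇒ p = 4/7, and the value is (-1)·(4/7) + 2 = 10/7.
For Column: with q = P(X), equating U's and D's payoffs gives −3q + 4 = 4q − 2 ⇒ q = 6/7.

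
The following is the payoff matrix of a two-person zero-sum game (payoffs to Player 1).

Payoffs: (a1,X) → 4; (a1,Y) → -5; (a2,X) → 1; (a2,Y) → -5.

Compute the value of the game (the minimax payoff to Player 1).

-5

Row minima: a1 → -5, a2 → -5; maximin = -5.
Column maxima: X → 4, Y → -5; minimax = -5.
Since maximin = minimax = -5, there is a saddle point and the value is -5.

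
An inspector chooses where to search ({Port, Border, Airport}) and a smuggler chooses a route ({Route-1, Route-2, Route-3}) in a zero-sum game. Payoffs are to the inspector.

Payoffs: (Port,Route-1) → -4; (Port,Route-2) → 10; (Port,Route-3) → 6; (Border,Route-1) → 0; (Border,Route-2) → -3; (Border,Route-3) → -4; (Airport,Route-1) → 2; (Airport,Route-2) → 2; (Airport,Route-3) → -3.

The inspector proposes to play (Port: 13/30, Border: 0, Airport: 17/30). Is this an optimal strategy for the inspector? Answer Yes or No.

Against Route-1 this mix gives (13/30)·(-4) + (17/30)·2 = -3/5.
Against Route-2 this mix gives (13/30)·10 + (17/30)·2 = 82/15.
Against Route-3 this mix gives (13/30)·6 + (17/30)·(-3) = 9/10.
The smuggler will play Route-1, holding the inspector to -3/5. Shifting weight toward the row that does better against Route-1 would raise this floor (the equalizing mix achieves 0 against both Route-1 and Route-3), so the proposed strategy is not optimal.

No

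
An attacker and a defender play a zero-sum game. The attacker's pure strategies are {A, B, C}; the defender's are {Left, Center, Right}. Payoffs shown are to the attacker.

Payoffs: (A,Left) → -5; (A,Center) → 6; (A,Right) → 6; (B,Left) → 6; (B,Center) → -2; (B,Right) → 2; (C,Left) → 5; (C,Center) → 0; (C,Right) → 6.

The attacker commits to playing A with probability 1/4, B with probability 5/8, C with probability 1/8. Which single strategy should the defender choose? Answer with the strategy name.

If the defender plays Left, the attacker's expected payoff is (1/4)·(-5) + (5/8)·6 + (1/8)·5 = 25/8.
If the defender plays Center, the attacker's expected payoff is (1/4)·6 + (5/8)·(-2) + (1/8)·0 = 1/4.
If the defender plays Right, the attacker's expected payoff is (1/4)·6 + (5/8)·2 + (1/8)·6 = 7/2.
The defender minimizes the attacker's payoff; the smallest is 1/4, so the best response is Center.

Center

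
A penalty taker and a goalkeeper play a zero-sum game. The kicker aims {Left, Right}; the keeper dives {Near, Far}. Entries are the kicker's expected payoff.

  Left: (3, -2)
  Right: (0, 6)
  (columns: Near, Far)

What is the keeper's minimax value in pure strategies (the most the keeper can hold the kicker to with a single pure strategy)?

Column maxima: Near → 3, Far → 6.
The smallest of these is 3.

3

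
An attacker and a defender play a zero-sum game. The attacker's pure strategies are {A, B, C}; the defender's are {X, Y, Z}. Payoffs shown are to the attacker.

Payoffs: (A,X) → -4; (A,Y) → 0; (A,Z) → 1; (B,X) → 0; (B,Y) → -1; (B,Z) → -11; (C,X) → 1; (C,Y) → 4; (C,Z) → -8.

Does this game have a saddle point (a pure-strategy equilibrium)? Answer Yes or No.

No

Row minima: A → -4, B → -11, C → -8; maximin = -4.
Column maxima: X → 1, Y → 4, Z → 1; minimax = 1.
-4 ≠ 1, so no pure-strategy equilibrium exists.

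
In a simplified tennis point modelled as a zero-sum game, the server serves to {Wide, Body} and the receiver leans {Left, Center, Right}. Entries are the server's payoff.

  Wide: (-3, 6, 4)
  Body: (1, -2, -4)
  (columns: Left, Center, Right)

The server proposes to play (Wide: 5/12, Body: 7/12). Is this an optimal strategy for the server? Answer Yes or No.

Yes

Against Left this mix gives (5/12)·(-3) + (7/12)·1 = -2/3.
Against Center this mix gives (5/12)·6 + (7/12)·(-2) = 4/3.
Against Right this mix gives (5/12)·4 + (7/12)·(-4) = -2/3.
All of the receiver's active replies (Left, Right) yield -2/3, and no column does worse for the server. The mix makes the receiver indifferent and guarantees -2/3, so it is optimal.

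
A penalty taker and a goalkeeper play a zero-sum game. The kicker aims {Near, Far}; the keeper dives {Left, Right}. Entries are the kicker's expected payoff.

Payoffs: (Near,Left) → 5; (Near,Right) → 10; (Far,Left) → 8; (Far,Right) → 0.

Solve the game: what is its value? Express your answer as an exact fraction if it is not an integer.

Row minima: Near → 5, Far → 0; maximin = 5.
Column maxima: Left → 8, Right → 10; minimax = 8.
5 ≠ 8, so there is no saddle point; optimal play is mixed.
Let the kicker play Near with probability p. Expected payoff against Left: 5p + 8(1−p) = −3p + 8; against Right: 10p + 0(1−p) = 10p.
Setting these equal: −3p + 8 = 10p ⇒ −13p = -8 ⇒ p = 8/13, and the value is (-3)·(8/13) + 8 = 80/13.
For the keeper: with q = P(Left), equating Near's and Far's payoffs gives −5q + 10 = 8q ⇒ q = 10/13.

80/13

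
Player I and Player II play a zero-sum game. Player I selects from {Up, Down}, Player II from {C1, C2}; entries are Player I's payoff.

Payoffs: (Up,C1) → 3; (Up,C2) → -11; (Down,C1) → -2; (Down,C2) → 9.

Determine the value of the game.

Row minima: Up → -11, Down → -2; maximin = -2.
Column maxima: C1 → 3, C2 → 9; minimax = 3.
-2 ≠ 3, so there is no saddle point; optimal play is mixed.
Let Player I play Up with probability p. Expected payoff against C1: 3p + (-2)(1−p) = 5p − 2; against C2: (-11)p + 9(1−p) = −20p + 9.
Setting these equal: 5p − 2 = −20p + 9 ⇒ 25p = 11 ⇒ p = 11/25, and the value is (5)·(11/25) − 2 = 1/5.
For Player II: with q = P(C1), equating Up's and Down's payoffs gives 14q − 11 = −11q + 9 ⇒ q = 4/5.

1/5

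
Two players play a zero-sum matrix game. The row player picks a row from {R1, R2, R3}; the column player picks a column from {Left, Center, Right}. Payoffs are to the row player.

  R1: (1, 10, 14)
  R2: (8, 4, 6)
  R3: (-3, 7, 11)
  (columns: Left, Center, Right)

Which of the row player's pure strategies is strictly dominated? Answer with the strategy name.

R1 gives a strictly higher payoff than R3 against every column: 1 > -3, 10 > 7, 14 > 11.
So R3 is strictly dominated and the row player never plays it.

R3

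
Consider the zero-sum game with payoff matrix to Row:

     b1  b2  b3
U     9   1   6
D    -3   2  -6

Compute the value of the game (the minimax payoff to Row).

Row minima: U → 1, D → -6; maximin = 1.
Column maxima: b1 → 9, b2 → 2, b3 → 6; minimax = 2.
1 ≠ 2, so there is no saddle point; optimal play is mixed.
b1 is strictly dominated by b3 (it gives Row strictly more in every row), so Column never plays it.
On the remaining 2×2 (U, D vs b2, b3):
Let Row play U with probability p. Expected payoff against b2: 1p + 2(1−p) = −p + 2; against b3: 6p + (-6)(1−p) = 12p − 6.
Setting these equal: −p + 2 = 12p − 6 ⇒ −13p = -8 ⇒ p = 8/13, and the value is (-1)·(8/13) + 2 = 18/13.
For Column: with q = P(b2), equating U's and D's payoffs gives −5q + 6 = 8q − 6 ⇒ q = 12/13.

18/13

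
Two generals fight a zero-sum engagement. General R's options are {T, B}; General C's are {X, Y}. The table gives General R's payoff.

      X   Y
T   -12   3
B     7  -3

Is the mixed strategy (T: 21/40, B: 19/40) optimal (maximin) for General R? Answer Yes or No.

No

Against X this mix gives (21/40)·(-12) + (19/40)·7 = -119/40.
Against Y this mix gives (21/40)·3 + (19/40)·(-3) = 3/20.
General C will play X, holding General R to -119/40. Shifting weight toward the row that does better against X would raise this floor (the equalizing mix achieves -3/5 against both X and Y), so the proposed strategy is not optimal.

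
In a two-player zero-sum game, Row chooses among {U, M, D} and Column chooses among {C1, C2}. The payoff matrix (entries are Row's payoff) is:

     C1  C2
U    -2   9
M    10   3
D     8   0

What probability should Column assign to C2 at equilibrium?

2/3

Row minima: U → -2, M → 3, D → 0; maximin = 3.
Column maxima: C1 → 10, C2 → 9; minimax = 9.
3 ≠ 9, so there is no saddle point; optimal play is mixed.
D is strictly dominated by M, so Row never plays it.
On the remaining 2×2 (U, M vs C1, C2):
Let Row play U with probability p. Expected payoff against C1: (-2)p + 10(1−p) = −12p + 10; against C2: 9p + 3(1−p) = 6p + 3.
Setting these equal: −12p + 10 = 6p + 3 ⇒ −18p = -7 ⇒ p = 7/18, and the value is (-12)·(7/18) + 10 = 16/3.
For Column: with q = P(C1), equating U's and M's payoffs gives −11q + 9 = 7q + 3 ⇒ q = 1/3.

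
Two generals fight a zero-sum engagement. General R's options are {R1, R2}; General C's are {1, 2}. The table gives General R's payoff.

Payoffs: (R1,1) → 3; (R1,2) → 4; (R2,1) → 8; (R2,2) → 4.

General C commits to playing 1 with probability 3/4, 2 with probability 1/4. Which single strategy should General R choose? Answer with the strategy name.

Expected payoff of R1: (3/4)·3 + (1/4)·4 = 13/4.
Expected payoff of R2: (3/4)·8 + (1/4)·4 = 7.
The largest is 7, so General R's best response is R2.

R2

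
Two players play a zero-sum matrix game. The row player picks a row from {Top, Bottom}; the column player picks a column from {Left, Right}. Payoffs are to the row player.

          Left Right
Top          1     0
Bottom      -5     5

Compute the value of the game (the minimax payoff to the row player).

5/11

Row minima: Top → 0, Bottom → -5; maximin = 0.
Column maxima: Left → 1, Right → 5; minimax = 1.
0 ≠ 1, so there is no saddle point; optimal play is mixed.
Let the row player play Top with probability p. Expected payoff against Left: 1p + (-5)(1−p) = 6p − 5; against Right: 0p + 5(1−p) = −5p + 5.
Setting these equal: 6p − 5 = −5p + 5 ⇒ 11p = 10 ⇒ p = 10/11, and the value is (6)·(10/11) − 5 = 5/11.
For the column player: with q = P(Left), equating Top's and Bottom's payoffs gives q = −10q + 5 ⇒ q = 5/11.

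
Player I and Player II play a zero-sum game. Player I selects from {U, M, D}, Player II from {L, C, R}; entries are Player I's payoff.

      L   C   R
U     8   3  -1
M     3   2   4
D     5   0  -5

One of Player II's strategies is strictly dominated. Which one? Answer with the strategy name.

C holds Player I's payoff strictly below L in every row: 3 < 8, 2 < 3, 0 < 5.
So L is strictly dominated for Player II.

L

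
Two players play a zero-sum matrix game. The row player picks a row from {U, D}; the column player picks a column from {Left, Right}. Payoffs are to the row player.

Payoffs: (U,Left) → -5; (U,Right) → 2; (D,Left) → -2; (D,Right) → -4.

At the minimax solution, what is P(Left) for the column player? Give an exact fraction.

Row minima: U → -5, D → -4; maximin = -4.
Column maxima: Left → -2, Right → 2; minimax = -2.
-4 ≠ -2, so there is no saddle point; optimal play is mixed.
Let the row player play U with probability p. Expected payoff against Left: (-5)p + (-2)(1−p) = −3p − 2; against Right: 2p + (-4)(1−p) = 6p − 4.
Setting these equal: −3p − 2 = 6p − 4 ⇒ −9p = -2 ⇒ p = 2/9, and the value is (-3)·(2/9) − 2 = -8/3.
For the column player: with q = P(Left), equating U's and D's payoffs gives −7q + 2 = 2q − 4 ⇒ q = 2/3.

2/3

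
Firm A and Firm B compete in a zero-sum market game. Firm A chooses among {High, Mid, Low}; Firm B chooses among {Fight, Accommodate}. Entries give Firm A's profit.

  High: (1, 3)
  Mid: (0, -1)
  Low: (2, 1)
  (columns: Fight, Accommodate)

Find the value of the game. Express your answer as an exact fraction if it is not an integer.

5/3

Row minima: High → 1, Mid → -1, Low → 1; maximin = 1.
Column maxima: Fight → 2, Accommodate → 3; minimax = 2.
1 ≠ 2, so there is no saddle point; optimal play is mixed.
Mid is strictly dominated by High, so Firm A never plays it.
On the remaining 2×2 (High, Low vs Fight, Accommodate):
Let Firm A play High with probability p. Expected payoff against Fight: 1p + 2(1−p) = −p + 2; against Accommodate: 3p + 1(1−p) = 2p + 1.
Setting these equal: −p + 2 = 2p + 1 ⇒ −3p = -1 ⇒ p = 1/3, and the value is (-1)·(1/3) + 2 = 5/3.
For Firm B: with q = P(Fight), equating High's and Low's payoffs gives −2q + 3 = q + 1 ⇒ q = 2/3.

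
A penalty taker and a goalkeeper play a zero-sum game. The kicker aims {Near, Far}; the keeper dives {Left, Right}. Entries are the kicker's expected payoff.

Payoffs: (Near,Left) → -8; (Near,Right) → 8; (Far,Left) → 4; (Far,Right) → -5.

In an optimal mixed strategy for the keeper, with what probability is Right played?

12/25

Row minima: Near → -8, Far → -5; maximin = -5.
Column maxima: Left → 4, Right → 8; minimax = 4.
-5 ≠ 4, so there is no saddle point; optimal play is mixed.
Let the kicker play Near with probability p. Expected payoff against Left: (-8)p + 4(1−p) = −12p + 4; against Right: 8p + (-5)(1−p) = 13p − 5.
Setting these equal: −12p + 4 = 13p − 5 ⇒ −25p = -9 ⇒ p = 9/25, and the value is (-12)·(9/25) + 4 = -8/25.
For the keeper: with q = P(Left), equating Near's and Far's payoffs gives −16q + 8 = 9q − 5 ⇒ q = 13/25.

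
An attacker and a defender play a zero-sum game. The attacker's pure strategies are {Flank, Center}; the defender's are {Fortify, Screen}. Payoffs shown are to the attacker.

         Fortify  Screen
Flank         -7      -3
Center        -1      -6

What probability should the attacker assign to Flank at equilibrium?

Row minima: Flank → -7, Center → -6; maximin = -6.
Column maxima: Fortify → -1, Screen → -3; minimax = -3.
-6 ≠ -3, so there is no saddle point; optimal play is mixed.
Let the attacker play Flank with probability p. Expected payoff against Fortify: (-7)p + (-1)(1−p) = −6p − 1; against Screen: (-3)p + (-6)(1−p) = 3p − 6.
Setting these equal: −6p − 1 = 3p − 6 ⇒ −9p = -5 ⇒ p = 5/9, and the value is (-6)·(5/9) − 1 = -13/3.
For the defender: with q = P(Fortify), equating Flank's and Center's payoffs gives −4q − 3 = 5q − 6 ⇒ q = 1/3.

5/9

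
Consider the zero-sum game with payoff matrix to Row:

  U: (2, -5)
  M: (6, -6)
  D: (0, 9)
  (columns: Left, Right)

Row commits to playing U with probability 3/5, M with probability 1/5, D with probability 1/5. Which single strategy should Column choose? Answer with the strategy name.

Right

If Column plays Left, Row's expected payoff is (3/5)·2 + (1/5)·6 + (1/5)·0 = 12/5.
If Column plays Right, Row's expected payoff is (3/5)·(-5) + (1/5)·(-6) + (1/5)·9 = -12/5.
Column minimizes Row's payoff; the smallest is -12/5, so the best response is Right.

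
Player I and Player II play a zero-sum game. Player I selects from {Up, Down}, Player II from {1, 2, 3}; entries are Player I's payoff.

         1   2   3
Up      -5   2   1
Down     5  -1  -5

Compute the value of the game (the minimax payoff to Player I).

Row minima: Up → -5, Down → -5; maximin = -5.
Column maxima: 1 → 5, 2 → 2, 3 → 1; minimax = 1.
-5 ≠ 1, so there is no saddle point; optimal play is mixed.
2 is strictly dominated by 3 (it gives Player I strictly more in every row), so Player II never plays it.
On the remaining 2×2 (Up, Down vs 1, 3):
Let Player I play Up with probability p. Expected payoff against 1: (-5)p + 5(1−p) = −10p + 5; against 3: 1p + (-5)(1−p) = 6p − 5.
Setting these equal: −10p + 5 = 6p − 5 ⇒ −16p = -10 ⇒ p = 5/8, and the value is (-10)·(5/8) + 5 = -5/4.
For Player II: with q = P(1), equating Up's and Down's payoffs gives −6q + 1 = 10q − 5 ⇒ q = 3/8.

-5/4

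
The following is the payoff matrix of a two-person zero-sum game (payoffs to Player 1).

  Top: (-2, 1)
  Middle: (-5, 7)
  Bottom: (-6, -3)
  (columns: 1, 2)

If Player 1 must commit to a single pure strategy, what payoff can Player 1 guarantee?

Row minima: Top → -2, Middle → -5, Bottom → -6.
The best of these is -2.

-2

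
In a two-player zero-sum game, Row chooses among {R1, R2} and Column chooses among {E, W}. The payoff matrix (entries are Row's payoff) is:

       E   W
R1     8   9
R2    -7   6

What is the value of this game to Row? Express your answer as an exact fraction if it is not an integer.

Row minima: R1 → 8, R2 → -7; maximin = 8.
Column maxima: E → 8, W → 9; minimax = 8.
Since maximin = minimax = 8, there is a saddle point and the value is 8.

8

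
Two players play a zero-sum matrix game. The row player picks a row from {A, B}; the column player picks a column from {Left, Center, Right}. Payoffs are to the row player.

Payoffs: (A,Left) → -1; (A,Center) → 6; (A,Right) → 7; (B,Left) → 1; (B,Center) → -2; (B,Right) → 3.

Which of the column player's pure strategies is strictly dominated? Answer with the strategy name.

Right

Left holds the row player's payoff strictly below Right in every row: -1 < 7, 1 < 3.
So Right is strictly dominated for the column player.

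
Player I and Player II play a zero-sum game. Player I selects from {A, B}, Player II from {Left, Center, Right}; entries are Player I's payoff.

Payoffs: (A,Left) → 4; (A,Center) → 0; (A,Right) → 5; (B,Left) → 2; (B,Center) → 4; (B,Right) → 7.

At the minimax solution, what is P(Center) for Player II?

1/3

Row minima: A → 0, B → 2; maximin = 2.
Column maxima: Left → 4, Center → 4, Right → 7; minimax = 4.
2 ≠ 4, so there is no saddle point; optimal play is mixed.
Right is strictly dominated by Left (it gives Player I strictly more in every row), so Player II never plays it.
On the remaining 2×2 (A, B vs Left, Center):
Let Player I play A with probability p. Expected payoff against Left: 4p + 2(1−p) = 2p + 2; against Center: 0p + 4(1−p) = −4p + 4.
Setting these equal: 2p + 2 = −4p + 4 ⇒ 6p = 2 ⇒ p = 1/3, and the value is (2)·(1/3) + 2 = 8/3.
For Player II: with q = P(Left), equating A's and B's payoffs gives 4q = −2q + 4 ⇒ q = 2/3.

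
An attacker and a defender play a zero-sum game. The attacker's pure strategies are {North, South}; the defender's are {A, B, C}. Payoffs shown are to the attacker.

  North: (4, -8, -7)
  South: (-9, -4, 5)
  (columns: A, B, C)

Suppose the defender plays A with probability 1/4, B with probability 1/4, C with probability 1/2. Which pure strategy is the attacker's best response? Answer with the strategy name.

Expected payoff of North: (1/4)·4 + (1/4)·(-8) + (1/2)·(-7) = -9/2.
Expected payoff of South: (1/4)·(-9) + (1/4)·(-4) + (1/2)·5 = -3/4.
The largest is -3/4, so the attacker's best response is South.

South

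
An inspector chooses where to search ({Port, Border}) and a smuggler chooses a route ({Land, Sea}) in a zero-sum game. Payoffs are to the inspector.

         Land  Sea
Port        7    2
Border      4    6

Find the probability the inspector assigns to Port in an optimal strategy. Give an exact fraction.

Row minima: Port → 2, Border → 4; maximin = 4.
Column maxima: Land → 7, Sea → 6; minimax = 6.
4 ≠ 6, so there is no saddle point; optimal play is mixed.
Let the inspector play Port with probability p. Expected payoff against Land: 7p + 4(1−p) = 3p + 4; against Sea: 2p + 6(1−p) = −4p + 6.
Setting these equal: 3p + 4 = −4p + 6 ⇒ 7p = 2 ⇒ p = 2/7, and the value is (3)·(2/7) + 4 = 34/7.
For the smuggler: with q = P(Land), equating Port's and Border's payoffs gives 5q + 2 = −2q + 6 ⇒ q = 4/7.

2/7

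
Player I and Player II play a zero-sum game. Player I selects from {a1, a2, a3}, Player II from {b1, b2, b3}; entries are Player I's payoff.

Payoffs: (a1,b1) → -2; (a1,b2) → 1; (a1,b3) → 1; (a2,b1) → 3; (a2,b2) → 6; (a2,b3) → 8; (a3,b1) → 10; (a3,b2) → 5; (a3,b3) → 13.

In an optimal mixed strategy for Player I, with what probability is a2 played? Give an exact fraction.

5/8

Row minima: a1 → -2, a2 → 3, a3 → 5; maximin = 5.
Column maxima: b1 → 10, b2 → 6, b3 → 13; minimax = 6.
5 ≠ 6, so there is no saddle point; optimal play is mixed.
a1 is strictly dominated by a2, so Player I never plays it.
b3 is strictly dominated by b1 (it gives Player I strictly more in every row), so Player II never plays it.
On the remaining 2×2 (a2, a3 vs b1, b2):
Let Player I play a2 with probability p. Expected payoff against b1: 3p + 10(1−p) = −7p + 10; against b2: 6p + 5(1−p) = p + 5.
Setting these equal: −7p + 10 = p + 5 ⇒ −8p = -5 ⇒ p = 5/8, and the value is (-7)·(5/8) + 10 = 45/8.
For Player II: with q = P(b1), equating a2's and a3's payoffs gives −3q + 6 = 5q + 5 ⇒ q = 1/8.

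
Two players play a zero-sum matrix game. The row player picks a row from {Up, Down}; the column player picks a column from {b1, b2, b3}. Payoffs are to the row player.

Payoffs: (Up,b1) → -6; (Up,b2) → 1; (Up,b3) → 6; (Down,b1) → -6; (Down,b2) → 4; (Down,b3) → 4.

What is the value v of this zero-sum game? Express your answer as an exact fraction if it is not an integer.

-6

Row minima: Up → -6, Down → -6; maximin = -6.
Column maxima: b1 → -6, b2 → 4, b3 → 6; minimax = -6.
Since maximin = minimax = -6, there is a saddle point and the value is -6.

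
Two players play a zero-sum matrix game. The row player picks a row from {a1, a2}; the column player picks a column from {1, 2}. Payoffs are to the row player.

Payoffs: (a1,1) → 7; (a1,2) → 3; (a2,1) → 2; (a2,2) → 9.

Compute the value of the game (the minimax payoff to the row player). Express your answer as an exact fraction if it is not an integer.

Row minima: a1 → 3, a2 → 2; maximin = 3.
Column maxima: 1 → 7, 2 → 9; minimax = 7.
3 ≠ 7, so there is no saddle point; optimal play is mixed.
Let the row player play a1 with probability p. Expected payoff against 1: 7p + 2(1−p) = 5p + 2; against 2: 3p + 9(1−p) = −6p + 9.
Setting these equal: 5p + 2 = −6p + 9 ⇒ 11p = 7 ⇒ p = 7/11, and the value is (5)·(7/11) + 2 = 57/11.
For the column player: with q = P(1), equating a1's and a2's payoffs gives 4q + 3 = −7q + 9 ⇒ q = 6/11.

57/11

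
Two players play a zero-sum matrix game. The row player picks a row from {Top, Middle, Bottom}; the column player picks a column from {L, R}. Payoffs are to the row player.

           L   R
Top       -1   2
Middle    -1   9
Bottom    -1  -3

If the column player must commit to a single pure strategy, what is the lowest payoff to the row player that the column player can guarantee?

-1

Column maxima: L → -1, R → 9.
The smallest of these is -1.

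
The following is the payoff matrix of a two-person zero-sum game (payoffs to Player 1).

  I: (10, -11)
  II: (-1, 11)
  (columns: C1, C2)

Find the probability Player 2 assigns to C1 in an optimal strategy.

Row minima: I → -11, II → -1; maximin = -1.
Column maxima: C1 → 10, C2 → 11; minimax = 10.
-1 ≠ 10, so there is no saddle point; optimal play is mixed.
Let Player 1 play I with probability p. Expected payoff against C1: 10p + (-1)(1−p) = 11p − 1; against C2: (-11)p + 11(1−p) = −22p + 11.
Setting these equal: 11p − 1 = −22p + 11 ⇒ 33p = 12 ⇒ p = 4/11, and the value is (11)·(4/11) − 1 = 3.
For Player 2: with q = P(C1), equating I's and II's payoffs gives 21q − 11 = −12q + 11 ⇒ q = 2/3.

2/3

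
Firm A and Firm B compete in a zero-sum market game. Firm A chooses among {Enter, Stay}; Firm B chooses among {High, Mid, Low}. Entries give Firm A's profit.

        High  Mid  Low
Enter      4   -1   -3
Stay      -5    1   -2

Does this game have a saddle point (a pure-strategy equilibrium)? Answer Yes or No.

Row minima: Enter → -3, Stay → -5; maximin = -3.
Column maxima: High → 4, Mid → 1, Low → -2; minimax = -2.
-3 ≠ -2, so no pure-strategy equilibrium exists.

No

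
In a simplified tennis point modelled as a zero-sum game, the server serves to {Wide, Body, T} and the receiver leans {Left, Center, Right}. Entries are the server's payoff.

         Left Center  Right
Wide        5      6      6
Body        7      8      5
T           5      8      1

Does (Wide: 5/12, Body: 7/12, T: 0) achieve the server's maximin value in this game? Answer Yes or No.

No

Against Left this mix gives (5/12)·5 + (7/12)·7 = 37/6.
Against Center this mix gives (5/12)·6 + (7/12)·8 = 43/6.
Against Right this mix gives (5/12)·6 + (7/12)·5 = 65/12.
The receiver will play Right, holding the server to 65/12. Shifting weight toward the row that does better against Right would raise this floor (the equalizing mix achieves 17/3 against both Right and Left), so the proposed strategy is not optimal.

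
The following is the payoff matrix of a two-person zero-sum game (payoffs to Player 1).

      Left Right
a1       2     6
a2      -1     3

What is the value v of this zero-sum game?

2

Row minima: a1 → 2, a2 → -1; maximin = 2.
Column maxima: Left → 2, Right → 6; minimax = 2.
Since maximin = minimax = 2, there is a saddle point and the value is 2.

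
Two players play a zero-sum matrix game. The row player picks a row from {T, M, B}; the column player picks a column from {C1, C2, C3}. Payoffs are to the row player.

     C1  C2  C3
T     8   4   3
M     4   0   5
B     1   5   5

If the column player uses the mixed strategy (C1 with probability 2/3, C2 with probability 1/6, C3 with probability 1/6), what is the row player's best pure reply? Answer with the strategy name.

Expected payoff of T: (2/3)·8 + (1/6)·4 + (1/6)·3 = 13/2.
Expected payoff of M: (2/3)·4 + (1/6)·0 + (1/6)·5 = 7/2.
Expected payoff of B: (2/3)·1 + (1/6)·5 + (1/6)·5 = 7/3.
The largest is 13/2, so the row player's best response is T.

T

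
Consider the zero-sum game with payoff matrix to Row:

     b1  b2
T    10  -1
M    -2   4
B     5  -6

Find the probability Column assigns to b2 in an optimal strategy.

12/17

Row minima: T → -1, M → -2, B → -6; maximin = -1.
Column maxima: b1 → 10, b2 → 4; minimax = 4.
-1 ≠ 4, so there is no saddle point; optimal play is mixed.
B is strictly dominated by T, so Row never plays it.
On the remaining 2×2 (T, M vs b1, b2):
Let Row play T with probability p. Expected payoff against b1: 10p + (-2)(1−p) = 12p − 2; against b2: (-1)p + 4(1−p) = −5p + 4.
Setting these equal: 12p − 2 = −5p + 4 ⇒ 17p = 6 ⇒ p = 6/17, and the value is (12)·(6/17) − 2 = 38/17.
For Column: with q = P(b1), equating T's and M's payoffs gives 11q − 1 = −6q + 4 ⇒ q = 5/17.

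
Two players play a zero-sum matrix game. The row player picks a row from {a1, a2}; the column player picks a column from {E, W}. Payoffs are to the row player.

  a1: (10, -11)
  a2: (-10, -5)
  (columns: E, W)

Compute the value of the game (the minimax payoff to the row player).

-80/13

Row minima: a1 → -11, a2 → -10; maximin = -10.
Column maxima: E → 10, W → -5; minimax = -5.
-10 ≠ -5, so there is no saddle point; optimal play is mixed.
Let the row player play a1 with probability p. Expected payoff against E: 10p + (-10)(1−p) = 20p − 10; against W: (-11)p + (-5)(1−p) = −6p − 5.
Setting these equal: 20p − 10 = −6p − 5 ⇒ 26p = 5 ⇒ p = 5/26, and the value is (20)·(5/26) − 10 = -80/13.
For the column player: with q = P(E), equating a1's and a2's payoffs gives 21q − 11 = −5q − 5 ⇒ q = 3/13.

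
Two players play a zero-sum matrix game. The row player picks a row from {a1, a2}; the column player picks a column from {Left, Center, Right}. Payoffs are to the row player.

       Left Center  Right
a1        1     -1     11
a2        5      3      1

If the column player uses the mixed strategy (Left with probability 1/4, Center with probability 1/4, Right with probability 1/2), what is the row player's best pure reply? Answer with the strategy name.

a1

Expected payoff of a1: (1/4)·1 + (1/4)·(-1) + (1/2)·11 = 11/2.
Expected payoff of a2: (1/4)·5 + (1/4)·3 + (1/2)·1 = 5/2.
The largest is 11/2, so the row player's best response is a1.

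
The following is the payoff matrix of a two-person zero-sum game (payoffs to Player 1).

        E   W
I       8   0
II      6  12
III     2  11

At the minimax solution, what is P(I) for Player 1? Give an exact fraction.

Row minima: I → 0, II → 6, III → 2; maximin = 6.
Column maxima: E → 8, W → 12; minimax = 8.
6 ≠ 8, so there is no saddle point; optimal play is mixed.
III is strictly dominated by II, so Player 1 never plays it.
On the remaining 2×2 (I, II vs E, W):
Let Player 1 play I with probability p. Expected payoff against E: 8p + 6(1−p) = 2p + 6; against W: 0p + 12(1−p) = −12p + 12.
Setting these equal: 2p + 6 = −12p + 12 ⇒ 14p = 6 ⇒ p = 3/7, and the value is (2)·(3/7) + 6 = 48/7.
For Player 2: with q = P(E), equating I's and II's payoffs gives 8q = −6q + 12 ⇒ q = 6/7.

3/7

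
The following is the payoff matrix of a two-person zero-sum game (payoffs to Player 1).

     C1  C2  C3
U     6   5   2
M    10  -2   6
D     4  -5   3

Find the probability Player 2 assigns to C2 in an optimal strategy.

Row minima: U → 2, M → -2, D → -5; maximin = 2.
Column maxima: C1 → 10, C2 → 5, C3 → 6; minimax = 5.
2 ≠ 5, so there is no saddle point; optimal play is mixed.
D is strictly dominated by M, so Player 1 never plays it.
C1 is strictly dominated by C2 (it gives Player 1 strictly more in every row), so Player 2 never plays it.
On the remaining 2×2 (U, M vs C2, C3):
Let Player 1 play U with probability p. Expected payoff against C2: 5p + (-2)(1−p) = 7p − 2; against C3: 2p + 6(1−p) = −4p + 6.
Setting these equal: 7p − 2 = −4p + 6 ⇒ 11p = 8 ⇒ p = 8/11, and the value is (7)·(8/11) − 2 = 34/11.
For Player 2: with q = P(C2), equating U's and M's payoffs gives 3q + 2 = −8q + 6 ⇒ q = 4/11.

4/11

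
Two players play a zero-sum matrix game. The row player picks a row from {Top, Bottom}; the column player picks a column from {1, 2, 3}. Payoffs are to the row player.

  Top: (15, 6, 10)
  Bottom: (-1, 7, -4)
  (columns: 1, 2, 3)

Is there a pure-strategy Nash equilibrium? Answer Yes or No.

Row minima: Top → 6, Bottom → -4; maximin = 6.
Column maxima: 1 → 15, 2 → 7, 3 → 10; minimax = 7.
6 ≠ 7, so no pure-strategy equilibrium exists.

No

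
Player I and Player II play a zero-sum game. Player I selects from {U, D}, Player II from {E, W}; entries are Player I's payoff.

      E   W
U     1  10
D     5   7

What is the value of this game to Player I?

Row minima: U → 1, D → 5; maximin = 5.
Column maxima: E → 5, W → 10; minimax = 5.
Since maximin = minimax = 5, there is a saddle point and the value is 5.

5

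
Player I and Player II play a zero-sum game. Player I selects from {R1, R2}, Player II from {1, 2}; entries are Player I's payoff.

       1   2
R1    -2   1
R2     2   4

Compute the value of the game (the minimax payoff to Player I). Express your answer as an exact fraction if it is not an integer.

Row minima: R1 → -2, R2 → 2; maximin = 2.
Column maxima: 1 → 2, 2 → 4; minimax = 2.
Since maximin = minimax = 2, there is a saddle point and the value is 2.

2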